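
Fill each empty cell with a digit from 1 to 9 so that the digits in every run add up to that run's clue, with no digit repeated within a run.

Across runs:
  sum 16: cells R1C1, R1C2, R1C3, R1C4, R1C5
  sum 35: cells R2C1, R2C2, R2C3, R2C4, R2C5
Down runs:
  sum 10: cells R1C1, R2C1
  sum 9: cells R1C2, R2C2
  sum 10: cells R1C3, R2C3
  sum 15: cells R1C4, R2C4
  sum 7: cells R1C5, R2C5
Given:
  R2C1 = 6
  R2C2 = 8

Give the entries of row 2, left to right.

6 8 7 9 5

16 in 5 cells must be {1,2,3,4,6}; 35 in 5 cells must be {5,6,7,8,9}.
R1C1 = 10 − 6 = 4 completes the 10 down.
R1C2 = 9 − 8 = 1 completes the 9 down.
Given what's placed, R1C4 must be 6 to fit the 16 across and 15 down.
R2C4 = 15 − 6 = 9 completes the 15 down.
R2C5 = 5: the only remaining digit allowed by both the 35 across and the 7 down.
R1C5 = 7 − 5 = 2 completes the 7 down.
R2C3 = 35 − 28 = 7 completes the 35 across.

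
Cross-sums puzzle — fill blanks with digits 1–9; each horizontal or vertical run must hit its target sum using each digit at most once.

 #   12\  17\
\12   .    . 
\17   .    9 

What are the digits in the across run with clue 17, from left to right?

8, 9

17 in 2 cells must be {8,9}.
R1C2 = 17 − 9 = 8 completes the 17 down.
R2C1 = 17 − 9 = 8 completes the 17 across.
R1C1 = 12 − 8 = 4 completes the 12 across.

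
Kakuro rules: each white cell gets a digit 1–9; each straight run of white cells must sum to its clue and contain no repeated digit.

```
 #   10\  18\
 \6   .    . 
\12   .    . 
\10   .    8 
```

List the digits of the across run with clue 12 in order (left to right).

3, 9

R3C1 = 10 − 8 = 2 completes the 10 across.
Nothing is forced directly, so branch on R1C1, whose candidates are 1 or 5. If R1C1 = 1: then R1C2 would have to be in {5} for the 6 across but in {1,3,4,6,7,9} for the 18 down — contradiction. So R1C1 = 5.
R1C2 = 6 − 5 = 1 completes the 6 across.
R2C1 = 10 − 7 = 3 completes the 10 down.
R2C2 = 12 − 3 = 9 completes the 12 across.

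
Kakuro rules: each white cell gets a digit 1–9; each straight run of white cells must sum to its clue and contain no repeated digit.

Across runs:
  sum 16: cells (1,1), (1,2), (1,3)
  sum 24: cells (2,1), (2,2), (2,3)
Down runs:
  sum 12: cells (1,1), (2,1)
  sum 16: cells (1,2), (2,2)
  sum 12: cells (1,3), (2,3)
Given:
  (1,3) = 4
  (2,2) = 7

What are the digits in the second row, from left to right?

9, 7, 8

24 in 3 cells must be {7,8,9}; 16 in 2 cells must be {7,9}.
(1,2) = 16 − 7 = 9 completes the 16 down.
(2,3) = 12 − 4 = 8 completes the 12 down.
(1,1) = 16 − 13 = 3 completes the 16 across.
(2,1) = 24 − 15 = 9 completes the 24 across.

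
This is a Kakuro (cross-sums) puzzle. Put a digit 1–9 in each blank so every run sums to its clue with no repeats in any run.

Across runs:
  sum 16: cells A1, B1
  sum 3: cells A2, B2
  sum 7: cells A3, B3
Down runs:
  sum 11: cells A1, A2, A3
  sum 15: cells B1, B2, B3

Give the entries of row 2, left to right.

16 in 2 cells must be {7,9}; 3 in 2 cells must be {1,2}.
The 16 across and the 11 down share only 7, so A1 = 7.
B1 = 16 − 7 = 9 completes the 16 across.
Given what's placed, A2 must be 1 to fit the 3 across and 11 down.
B2 = 3 − 1 = 2 completes the 3 across.
A3 = 11 − 8 = 3 completes the 11 down.
B3 = 7 − 3 = 4 completes the 7 across.

1 2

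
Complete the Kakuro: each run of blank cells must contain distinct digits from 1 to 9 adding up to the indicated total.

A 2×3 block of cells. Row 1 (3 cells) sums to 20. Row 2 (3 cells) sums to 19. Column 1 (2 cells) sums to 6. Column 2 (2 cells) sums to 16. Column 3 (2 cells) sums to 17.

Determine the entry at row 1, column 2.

7

16 in 2 cells must be {7,9}; 17 in 2 cells must be {8,9}.
Nothing is forced directly, so branch on (1,1), whose candidates are 4 or 5. If (1,1) = 5: then (2,1) would have to be in {2,3,4,5,6,7,8,9} for the 19 across but in {1} for the 6 down — contradiction. So (1,1) = 4.
Given what's placed, (1,3) must be 9 to fit the 20 across and 17 down.
(2,1) = 6 − 4 = 2 completes the 6 down.
(2,2) = 9: the only remaining digit allowed by both the 19 across and the 16 down.
(2,3) = 19 − 11 = 8 completes the 19 across.
(1,2) = 20 − 13 = 7 completes the 20 across.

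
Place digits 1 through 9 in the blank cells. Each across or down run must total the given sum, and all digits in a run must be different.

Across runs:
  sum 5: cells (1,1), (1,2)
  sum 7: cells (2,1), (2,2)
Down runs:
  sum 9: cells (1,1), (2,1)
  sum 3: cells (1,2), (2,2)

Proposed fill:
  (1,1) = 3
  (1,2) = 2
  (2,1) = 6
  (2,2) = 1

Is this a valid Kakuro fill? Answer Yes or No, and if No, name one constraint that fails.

Across: 3+2=5; 6+1=7. Down: 3+6=9; 2+1=3. No digit repeats within any run.

Yes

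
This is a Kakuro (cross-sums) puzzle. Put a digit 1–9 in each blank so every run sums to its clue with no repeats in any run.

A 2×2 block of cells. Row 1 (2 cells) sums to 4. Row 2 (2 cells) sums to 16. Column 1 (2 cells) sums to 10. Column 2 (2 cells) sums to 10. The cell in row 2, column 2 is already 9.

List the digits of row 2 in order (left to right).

7 9

4 in 2 cells must be {1,3}; 16 in 2 cells must be {7,9}.
(1,2) = 10 − 9 = 1 completes the 10 down.
(2,1) = 16 − 9 = 7 completes the 16 across.
(1,1) = 4 − 1 = 3 completes the 4 across.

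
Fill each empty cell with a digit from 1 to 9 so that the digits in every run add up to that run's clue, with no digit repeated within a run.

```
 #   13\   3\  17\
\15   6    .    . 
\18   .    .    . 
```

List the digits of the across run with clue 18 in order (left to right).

7 2 9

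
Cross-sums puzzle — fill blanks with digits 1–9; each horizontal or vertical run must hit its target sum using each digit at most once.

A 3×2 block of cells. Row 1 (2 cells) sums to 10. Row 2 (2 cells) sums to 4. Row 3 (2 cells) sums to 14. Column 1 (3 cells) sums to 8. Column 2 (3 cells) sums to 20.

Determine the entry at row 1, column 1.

2

4 in 2 cells must be {1,3}.
The 4 across and the 20 down share only 3, so (2,2) = 3.
The 14 across and the 8 down share only 5, so (3,1) = 5.
(3,2) = 14 − 5 = 9 completes the 14 across.
(1,2) = 20 − 12 = 8 completes the 20 down.
(2,1) = 4 − 3 = 1 completes the 4 across.
(1,1) = 10 − 8 = 2 completes the 10 across.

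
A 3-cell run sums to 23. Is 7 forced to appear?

No

The only way to make 23 from 3 distinct digits is {6,8,9}, which does not contain 7.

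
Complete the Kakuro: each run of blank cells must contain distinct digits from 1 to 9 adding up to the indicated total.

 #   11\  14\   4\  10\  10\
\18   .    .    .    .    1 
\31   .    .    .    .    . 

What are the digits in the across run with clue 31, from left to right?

7, 6, 1, 8, 9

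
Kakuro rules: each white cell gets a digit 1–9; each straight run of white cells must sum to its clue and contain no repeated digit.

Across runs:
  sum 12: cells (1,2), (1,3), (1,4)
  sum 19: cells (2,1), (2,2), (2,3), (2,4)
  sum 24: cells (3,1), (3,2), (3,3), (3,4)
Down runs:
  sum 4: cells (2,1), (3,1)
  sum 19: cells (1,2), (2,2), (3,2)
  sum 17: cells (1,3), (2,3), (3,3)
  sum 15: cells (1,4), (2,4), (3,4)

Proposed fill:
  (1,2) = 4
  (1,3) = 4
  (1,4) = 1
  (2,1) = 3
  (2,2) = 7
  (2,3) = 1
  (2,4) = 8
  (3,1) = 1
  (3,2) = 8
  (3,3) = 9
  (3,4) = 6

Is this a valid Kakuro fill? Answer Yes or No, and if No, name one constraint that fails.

No — the down run (1,3)–(3,3) sums to 14, not 17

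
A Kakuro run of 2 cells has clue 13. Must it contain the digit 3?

Counterexample: {4,9} sums to 13 without using 3.

No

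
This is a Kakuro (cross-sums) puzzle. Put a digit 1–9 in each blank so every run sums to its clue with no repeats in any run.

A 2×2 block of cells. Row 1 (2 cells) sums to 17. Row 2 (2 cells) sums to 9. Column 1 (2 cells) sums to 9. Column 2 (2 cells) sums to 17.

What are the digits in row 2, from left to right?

17 in 2 cells must be {8,9}.
The 17 across and the 9 down share only 8, so (1,1) = 8.
(1,2) = 17 − 8 = 9 completes the 17 across.
(2,1) = 9 − 8 = 1 completes the 9 down.
(2,2) = 9 − 1 = 8 completes the 9 across.

1 8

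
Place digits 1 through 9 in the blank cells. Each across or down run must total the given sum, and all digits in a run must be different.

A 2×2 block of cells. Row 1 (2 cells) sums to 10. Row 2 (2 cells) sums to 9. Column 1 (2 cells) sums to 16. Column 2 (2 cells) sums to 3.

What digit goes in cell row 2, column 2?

2

16 in 2 cells must be {7,9}; 3 in 2 cells must be {1,2}.
The 9 across and the 16 down share only 7, so (2,1) = 7.
(2,2) = 9 − 7 = 2 completes the 9 across.
(1,1) = 16 − 7 = 9 completes the 16 down.
(1,2) = 10 − 9 = 1 completes the 10 across.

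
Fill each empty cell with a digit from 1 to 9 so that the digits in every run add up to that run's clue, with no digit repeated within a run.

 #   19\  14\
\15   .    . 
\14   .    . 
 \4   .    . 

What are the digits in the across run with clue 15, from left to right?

4 in 2 cells must be {1,3}.
The 4 across and the 19 down share only 3, so R3C1 = 3.
R3C2 = 4 − 3 = 1 completes the 4 across.
Given what's placed, R2C1 must be 9 to fit the 14 across and 19 down.
R2C2 = 14 − 9 = 5 completes the 14 across.
R1C1 = 19 − 12 = 7 completes the 19 down.
R1C2 = 15 − 7 = 8 completes the 15 across.

7 8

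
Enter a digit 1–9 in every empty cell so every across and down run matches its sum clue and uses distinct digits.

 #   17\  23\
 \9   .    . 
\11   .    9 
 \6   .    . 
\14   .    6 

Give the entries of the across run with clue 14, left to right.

R2C1 = 11 − 9 = 2 completes the 11 across.
R4C1 = 14 − 6 = 8 completes the 14 across.
No cell is forced outright now. R3C1 can only be 1 or 4 (the digits allowed by both its 6 across and its 17 down). If R3C1 = 4: that forces R1C1 = 3, after which R1C2 would have to be in {6} for the 9 across but in {1,3,5,7} for the 23 down — contradiction. So R3C1 = 1.
R1C1 = 17 − 11 = 6 completes the 17 down.
R1C2 = 9 − 6 = 3 completes the 9 across.
R3C2 = 6 − 1 = 5 completes the 6 across.

8 6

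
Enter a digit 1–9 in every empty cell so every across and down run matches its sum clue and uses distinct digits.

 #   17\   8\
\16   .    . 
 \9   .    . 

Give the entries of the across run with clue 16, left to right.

16 in 2 cells must be {7,9}; 17 in 2 cells must be {8,9}.
The 16 across and the 17 down share only 9, so R1C1 = 9.
R1C2 = 16 − 9 = 7 completes the 16 across.
R2C1 = 17 − 9 = 8 completes the 17 down.
R2C2 = 9 − 8 = 1 completes the 9 across.

9, 7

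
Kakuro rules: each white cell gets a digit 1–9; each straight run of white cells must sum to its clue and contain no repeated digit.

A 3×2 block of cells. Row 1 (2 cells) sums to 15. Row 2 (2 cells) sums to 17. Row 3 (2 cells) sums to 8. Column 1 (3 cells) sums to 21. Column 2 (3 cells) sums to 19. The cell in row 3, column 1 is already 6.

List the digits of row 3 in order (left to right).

17 in 2 cells must be {8,9}.
(2,1) = 8: the only remaining digit allowed by both the 17 across and the 21 down.
(2,2) = 17 − 8 = 9 completes the 17 across.
(3,2) = 8 − 6 = 2 completes the 8 across.
(1,1) = 21 − 14 = 7 completes the 21 down.
(1,2) = 15 − 7 = 8 completes the 15 across.

6 2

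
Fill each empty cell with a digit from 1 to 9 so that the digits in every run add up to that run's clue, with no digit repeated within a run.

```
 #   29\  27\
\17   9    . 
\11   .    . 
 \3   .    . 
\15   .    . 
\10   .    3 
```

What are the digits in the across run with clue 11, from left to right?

17 in 2 cells must be {8,9}; 3 in 2 cells must be {1,2}.
R1C2 = 17 − 9 = 8 completes the 17 across.
R5C1 = 10 − 3 = 7 completes the 10 across.
Nothing is forced directly, so branch on R4C1, whose candidates are 6 or 8. If R4C1 = 8: that forces R4C2 = 7, after which R3C2 would have to be in {1,2} for the 3 across but in {4,5} for the 27 down — contradiction. So R4C1 = 6.
Given what's placed, R3C1 must be 2 to fit the 3 across and 29 down.
R3C2 = 3 − 2 = 1 completes the 3 across.
R4C2 = 15 − 6 = 9 completes the 15 across.
R2C1 = 29 − 24 = 5 completes the 29 down.
R2C2 = 11 − 5 = 6 completes the 11 across.

5 6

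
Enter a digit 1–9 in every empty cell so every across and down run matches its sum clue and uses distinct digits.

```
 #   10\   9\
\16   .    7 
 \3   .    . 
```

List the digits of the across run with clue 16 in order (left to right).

9 7

16 in 2 cells must be {7,9}; 3 in 2 cells must be {1,2}.
R1C1 = 16 − 7 = 9 completes the 16 across.
R2C1 = 10 − 9 = 1 completes the 10 down.
R2C2 = 3 − 1 = 2 completes the 3 across.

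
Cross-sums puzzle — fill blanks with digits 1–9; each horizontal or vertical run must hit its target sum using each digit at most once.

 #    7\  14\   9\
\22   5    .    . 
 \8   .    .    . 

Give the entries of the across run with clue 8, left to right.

2, 5, 1

Given what's placed, R1C3 must be 8 to fit the 22 across and 9 down.
R2C1 = 7 − 5 = 2 completes the 7 down.
Given what's placed, R2C2 must be 5 to fit the 8 across and 14 down.
R2C3 = 8 − 7 = 1 completes the 8 across.
R1C2 = 22 − 13 = 9 completes the 22 across.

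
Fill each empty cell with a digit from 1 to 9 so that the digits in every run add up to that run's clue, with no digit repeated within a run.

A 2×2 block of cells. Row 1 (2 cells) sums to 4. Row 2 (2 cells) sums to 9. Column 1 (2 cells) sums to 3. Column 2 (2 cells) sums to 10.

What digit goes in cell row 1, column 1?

4 in 2 cells must be {1,3}; 3 in 2 cells must be {1,2}.
The 4 across and the 3 down share only 1, so (1,1) = 1.
(1,2) = 4 − 1 = 3 completes the 4 across.
(2,1) = 3 − 1 = 2 completes the 3 down.
(2,2) = 9 − 2 = 7 completes the 9 across.

1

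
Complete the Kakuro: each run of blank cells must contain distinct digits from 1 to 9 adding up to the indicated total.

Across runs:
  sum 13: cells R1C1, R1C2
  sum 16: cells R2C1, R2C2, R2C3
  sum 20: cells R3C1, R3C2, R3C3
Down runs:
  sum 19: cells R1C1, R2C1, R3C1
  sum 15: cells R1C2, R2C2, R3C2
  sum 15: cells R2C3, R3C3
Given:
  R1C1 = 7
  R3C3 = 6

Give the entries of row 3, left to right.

9, 5, 6

R1C2 = 13 − 7 = 6 completes the 13 across.
R2C3 = 15 − 6 = 9 completes the 15 down.
R3C1 = 9: the only remaining digit allowed by both the 20 across and the 19 down.
R3C2 = 20 − 15 = 5 completes the 20 across.
R2C1 = 19 − 16 = 3 completes the 19 down.
R2C2 = 16 − 12 = 4 completes the 16 across.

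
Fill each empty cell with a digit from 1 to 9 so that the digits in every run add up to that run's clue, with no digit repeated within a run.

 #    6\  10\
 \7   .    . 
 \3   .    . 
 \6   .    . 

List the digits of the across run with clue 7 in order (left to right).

3 in 2 cells must be {1,2}; 6 in 3 cells must be {1,2,3}.
Nothing is forced directly, so branch on R2C1, whose candidates are 1 or 2. If R2C1 = 1: that forces R2C2 = 2, R3C1 = 2, after which R3C2 would have to be in {4} for the 6 across but in {1,3,5,7} for the 10 down — contradiction. So R2C1 = 2.
R2C2 = 3 − 2 = 1 completes the 3 across.
Given what's placed, R3C1 must be 1 to fit the 6 across and 6 down.
R3C2 = 6 − 1 = 5 completes the 6 across.
R1C1 = 6 − 3 = 3 completes the 6 down.
R1C2 = 7 − 3 = 4 completes the 7 across.

3 4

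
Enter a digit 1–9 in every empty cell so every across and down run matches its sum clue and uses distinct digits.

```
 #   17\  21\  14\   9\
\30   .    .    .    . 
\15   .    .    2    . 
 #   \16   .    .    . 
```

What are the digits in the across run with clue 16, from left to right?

30 in 4 cells must be {6,7,8,9}; 17 in 2 cells must be {8,9}.
Only 6 fits R1C4 under both its across sum 30 and down sum 9.
Given what's placed, R2C4 must be 1 to fit the 15 across and 9 down.
R3C4 = 9 − 7 = 2 completes the 9 down.
No cell is forced outright now. R1C1 can only be 8 or 9 (the digits allowed by both its 30 across and its 17 down). If R1C1 = 8: that forces R2C1 = 9, after which R2C2 would have to be in {3} for the 15 across but in {4,5,6,7,8,9} for the 21 down — contradiction. So R1C1 = 9.
R2C1 = 17 − 9 = 8 completes the 17 down.
R2C2 = 15 − 11 = 4 completes the 15 across.
Given what's placed, R1C2 must be 8 to fit the 30 across and 21 down.
R1C3 = 30 − 23 = 7 completes the 30 across.
R3C2 = 21 − 12 = 9 completes the 21 down.
R3C3 = 16 − 11 = 5 completes the 16 across.

9 5 2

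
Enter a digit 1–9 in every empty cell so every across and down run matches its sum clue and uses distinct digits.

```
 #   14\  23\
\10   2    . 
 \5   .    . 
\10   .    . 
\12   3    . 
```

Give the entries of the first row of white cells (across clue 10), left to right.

2, 8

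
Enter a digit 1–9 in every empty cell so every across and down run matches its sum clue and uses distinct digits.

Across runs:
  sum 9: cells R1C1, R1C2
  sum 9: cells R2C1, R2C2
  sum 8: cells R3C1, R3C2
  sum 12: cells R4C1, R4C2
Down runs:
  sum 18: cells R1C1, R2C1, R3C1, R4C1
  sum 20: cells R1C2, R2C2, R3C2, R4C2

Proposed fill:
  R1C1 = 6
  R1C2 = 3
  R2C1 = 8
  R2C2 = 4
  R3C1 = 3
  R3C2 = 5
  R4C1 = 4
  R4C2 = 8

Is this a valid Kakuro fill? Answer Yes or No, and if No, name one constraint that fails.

No — the down run R1C1–R4C1 sums to 21, not 18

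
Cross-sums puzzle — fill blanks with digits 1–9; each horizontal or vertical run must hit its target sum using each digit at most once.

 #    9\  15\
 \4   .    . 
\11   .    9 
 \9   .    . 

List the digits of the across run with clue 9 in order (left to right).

4 in 2 cells must be {1,3}.
R1C2 = 1: the only remaining digit allowed by both the 4 across and the 15 down.
R2C1 = 11 − 9 = 2 completes the 11 across.
R3C2 = 15 − 10 = 5 completes the 15 down.
R1C1 = 4 − 1 = 3 completes the 4 across.
R3C1 = 9 − 5 = 4 completes the 9 across.

4 5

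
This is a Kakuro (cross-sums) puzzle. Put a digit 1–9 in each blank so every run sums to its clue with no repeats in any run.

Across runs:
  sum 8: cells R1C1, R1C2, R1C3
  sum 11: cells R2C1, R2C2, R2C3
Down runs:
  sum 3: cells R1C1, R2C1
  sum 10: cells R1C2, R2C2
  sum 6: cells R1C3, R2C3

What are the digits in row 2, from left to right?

2, 8, 1

3 in 2 cells must be {1,2}.
Nothing is forced directly, so branch on R1C1, whose candidates are 1 or 2. If R1C1 = 2: that forces R1C2 = 1, R1C3 = 5, R2C1 = 1, after which R2C2 would have to be in {2,3,4,6,7,8} for the 11 across but in {9} for the 10 down — contradiction. So R1C1 = 1.
R2C1 = 3 − 1 = 2 completes the 3 down.
Nothing is forced directly, so branch on R1C2, whose candidates are 2 or 3 or 4. If R1C2 = 3: that forces R1C3 = 4, after which R2C2 would have to be in {1,3,4,5,6,8} for the 11 across but in {7} for the 10 down — contradiction. If R1C2 = 4: then R1C3 would have to be in {3} for the 8 across but in {1,2,4,5} for the 6 down — contradiction. So R1C2 = 2.
R1C3 = 8 − 3 = 5 completes the 8 across.
R2C2 = 10 − 2 = 8 completes the 10 down.
R2C3 = 11 − 10 = 1 completes the 11 across.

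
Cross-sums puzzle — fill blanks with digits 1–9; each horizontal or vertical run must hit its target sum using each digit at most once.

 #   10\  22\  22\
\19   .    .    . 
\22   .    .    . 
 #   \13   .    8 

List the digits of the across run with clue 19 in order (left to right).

2, 8, 9

R3C2 = 13 − 8 = 5 completes the 13 across.
No cell is forced outright now. R1C2 can only be 8 or 9 (the digits allowed by both its 19 across and its 22 down). If R1C2 = 9: then R1C3 would have to be in {2,3,4,6,7,8} for the 19 across but in {5,9} for the 22 down — contradiction. So R1C2 = 8.
R2C2 = 22 − 13 = 9 completes the 22 down.
R2C3 = 5: the only remaining digit allowed by both the 22 across and the 22 down.
R1C3 = 22 − 13 = 9 completes the 22 down.
R2C1 = 22 − 14 = 8 completes the 22 across.
R1C1 = 19 − 17 = 2 completes the 19 across.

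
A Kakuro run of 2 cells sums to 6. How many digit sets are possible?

2

2 distinct digits from 1–9 sum between 3 and 17.
Enumerating: {1,5}, {2,4}.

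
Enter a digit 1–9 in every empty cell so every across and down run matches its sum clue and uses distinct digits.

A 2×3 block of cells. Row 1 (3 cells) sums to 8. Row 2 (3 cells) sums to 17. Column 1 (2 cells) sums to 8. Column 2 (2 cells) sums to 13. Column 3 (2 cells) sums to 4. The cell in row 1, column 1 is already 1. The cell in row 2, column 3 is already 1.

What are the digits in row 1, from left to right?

4 in 2 cells must be {1,3}.
(1,3) = 4 − 1 = 3 completes the 4 down.
(2,1) = 8 − 1 = 7 completes the 8 down.
(2,2) = 17 − 8 = 9 completes the 17 across.
(1,2) = 8 − 4 = 4 completes the 8 across.

1 4 3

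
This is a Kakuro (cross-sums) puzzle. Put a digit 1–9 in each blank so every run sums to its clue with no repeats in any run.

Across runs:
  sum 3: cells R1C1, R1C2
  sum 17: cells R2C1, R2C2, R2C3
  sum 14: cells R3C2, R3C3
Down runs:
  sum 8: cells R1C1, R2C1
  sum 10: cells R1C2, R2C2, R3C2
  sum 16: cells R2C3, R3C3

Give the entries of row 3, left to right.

3 in 2 cells must be {1,2}; 16 in 2 cells must be {7,9}.
The 14 across and the 16 down share only 9, so R3C3 = 9.
R2C3 = 16 − 9 = 7 completes the 16 down.
R3C2 = 14 − 9 = 5 completes the 14 across.
No cell is forced outright now. R1C1 can only be 1 or 2 (the digits allowed by both its 3 across and its 8 down). If R1C1 = 1: that forces R1C2 = 2, after which R2C1 would have to be in {1,2,4,6,8,9} for the 17 across but in {7} for the 8 down — contradiction. So R1C1 = 2.
R1C2 = 3 − 2 = 1 completes the 3 across.
R2C1 = 8 − 2 = 6 completes the 8 down.
R2C2 = 17 − 13 = 4 completes the 17 across.

5 9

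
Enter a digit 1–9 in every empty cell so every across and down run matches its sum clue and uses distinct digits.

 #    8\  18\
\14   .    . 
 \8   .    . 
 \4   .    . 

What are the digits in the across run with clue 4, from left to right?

4 in 2 cells must be {1,3}.
The 14 across and the 8 down share only 5, so R1C1 = 5.
R1C2 = 14 − 5 = 9 completes the 14 across.
Given what's placed, R3C1 must be 1 to fit the 4 across and 8 down.
R3C2 = 4 − 1 = 3 completes the 4 across.
R2C1 = 8 − 6 = 2 completes the 8 down.
R2C2 = 8 − 2 = 6 completes the 8 across.

1, 3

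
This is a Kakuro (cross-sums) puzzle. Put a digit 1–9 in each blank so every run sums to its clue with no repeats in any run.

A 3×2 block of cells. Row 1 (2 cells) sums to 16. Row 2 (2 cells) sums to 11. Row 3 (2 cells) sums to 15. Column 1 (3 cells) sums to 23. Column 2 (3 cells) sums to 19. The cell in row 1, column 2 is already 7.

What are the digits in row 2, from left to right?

8 3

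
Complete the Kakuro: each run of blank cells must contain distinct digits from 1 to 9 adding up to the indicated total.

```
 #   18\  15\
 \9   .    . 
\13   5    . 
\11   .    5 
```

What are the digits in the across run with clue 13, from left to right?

5, 8

R2C2 = 13 − 5 = 8 completes the 13 across.
R3C1 = 11 − 5 = 6 completes the 11 across.
R1C1 = 18 − 11 = 7 completes the 18 down.
R1C2 = 9 − 7 = 2 completes the 9 across.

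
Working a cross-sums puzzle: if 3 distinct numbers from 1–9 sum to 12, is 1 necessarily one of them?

No

Counterexample: {2,3,7} sums to 12 without using 1.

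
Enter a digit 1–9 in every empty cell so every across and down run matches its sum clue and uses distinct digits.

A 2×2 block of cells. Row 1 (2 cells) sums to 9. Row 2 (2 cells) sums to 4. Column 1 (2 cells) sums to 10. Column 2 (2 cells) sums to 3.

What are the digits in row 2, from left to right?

3 1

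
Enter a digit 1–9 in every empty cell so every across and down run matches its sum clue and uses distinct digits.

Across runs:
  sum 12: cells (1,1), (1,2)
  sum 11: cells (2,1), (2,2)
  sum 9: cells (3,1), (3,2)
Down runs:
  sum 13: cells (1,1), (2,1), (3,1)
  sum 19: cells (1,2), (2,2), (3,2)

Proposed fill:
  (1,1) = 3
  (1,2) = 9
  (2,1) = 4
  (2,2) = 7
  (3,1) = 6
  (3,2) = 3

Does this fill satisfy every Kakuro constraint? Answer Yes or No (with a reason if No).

Yes

Across: 3+9=12; 4+7=11; 6+3=9. Down: 3+4+6=13; 9+7+3=19. No digit repeats within any run.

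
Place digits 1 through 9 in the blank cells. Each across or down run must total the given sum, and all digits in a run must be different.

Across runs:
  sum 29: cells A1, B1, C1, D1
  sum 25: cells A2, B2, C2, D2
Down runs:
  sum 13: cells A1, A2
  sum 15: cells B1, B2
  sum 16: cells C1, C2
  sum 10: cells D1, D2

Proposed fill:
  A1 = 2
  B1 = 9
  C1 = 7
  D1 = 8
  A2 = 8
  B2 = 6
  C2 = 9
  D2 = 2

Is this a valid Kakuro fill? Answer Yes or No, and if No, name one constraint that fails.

No — the down run A1–A2 sums to 10, not 13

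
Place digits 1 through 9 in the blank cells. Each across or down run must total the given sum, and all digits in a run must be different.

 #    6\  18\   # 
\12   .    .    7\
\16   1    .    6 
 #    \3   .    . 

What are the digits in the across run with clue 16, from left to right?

1 9 6

3 in 2 cells must be {1,2}.
R1C1 = 6 − 1 = 5 completes the 6 down.
R1C2 = 12 − 5 = 7 completes the 12 across.
R2C2 = 16 − 7 = 9 completes the 16 across.
R3C2 = 18 − 16 = 2 completes the 18 down.
R3C3 = 3 − 2 = 1 completes the 3 across.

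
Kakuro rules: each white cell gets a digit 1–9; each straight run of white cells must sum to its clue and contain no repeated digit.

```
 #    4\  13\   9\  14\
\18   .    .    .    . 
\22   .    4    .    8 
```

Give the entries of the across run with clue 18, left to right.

4 in 2 cells must be {1,3}.
R1C2 = 13 − 4 = 9 completes the 13 down.
R1C4 = 14 − 8 = 6 completes the 14 down.
Given what's placed, R1C1 must be 1 to fit the 18 across and 4 down.
R1C3 = 18 − 16 = 2 completes the 18 across.
R2C1 = 4 − 1 = 3 completes the 4 down.
R2C3 = 22 − 15 = 7 completes the 22 across.

1, 9, 2, 6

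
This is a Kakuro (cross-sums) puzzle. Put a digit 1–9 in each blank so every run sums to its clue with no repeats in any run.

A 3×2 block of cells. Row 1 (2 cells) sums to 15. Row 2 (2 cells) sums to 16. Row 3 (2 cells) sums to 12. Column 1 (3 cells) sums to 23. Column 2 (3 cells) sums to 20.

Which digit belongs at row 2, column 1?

9

16 in 2 cells must be {7,9}; 23 in 3 cells must be {6,8,9}.
The 16 across and the 23 down share only 9, so (2,1) = 9.
(2,2) = 16 − 9 = 7 completes the 16 across.
Given what's placed, (3,1) must be 8 to fit the 12 across and 23 down.
(3,2) = 12 − 8 = 4 completes the 12 across.
(1,1) = 23 − 17 = 6 completes the 23 down.
(1,2) = 15 − 6 = 9 completes the 15 across.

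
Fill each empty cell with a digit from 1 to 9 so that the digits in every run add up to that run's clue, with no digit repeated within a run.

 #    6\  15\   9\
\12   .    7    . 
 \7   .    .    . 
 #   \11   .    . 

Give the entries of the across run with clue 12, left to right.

2, 7, 3

7 in 3 cells must be {1,2,4}.
Given what's placed, R2C2 must be 2 to fit the 7 across and 15 down.
R3C2 = 15 − 9 = 6 completes the 15 down.
R3C3 = 11 − 6 = 5 completes the 11 across.
R2C3 = 1: the only remaining digit allowed by both the 7 across and the 9 down.
R1C3 = 9 − 6 = 3 completes the 9 down.
R2C1 = 7 − 3 = 4 completes the 7 across.
R1C1 = 12 − 10 = 2 completes the 12 across.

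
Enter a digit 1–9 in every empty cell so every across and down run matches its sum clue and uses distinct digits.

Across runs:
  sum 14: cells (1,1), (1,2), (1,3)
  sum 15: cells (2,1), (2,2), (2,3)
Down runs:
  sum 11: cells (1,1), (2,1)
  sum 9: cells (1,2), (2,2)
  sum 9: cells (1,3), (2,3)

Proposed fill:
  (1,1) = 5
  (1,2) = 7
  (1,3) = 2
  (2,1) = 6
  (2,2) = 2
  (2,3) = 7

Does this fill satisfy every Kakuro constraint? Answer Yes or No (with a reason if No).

Across: 5+7+2=14; 6+2+7=15. Down: 5+6=11; 7+2=9; 2+7=9. No digit repeats within any run.

Yes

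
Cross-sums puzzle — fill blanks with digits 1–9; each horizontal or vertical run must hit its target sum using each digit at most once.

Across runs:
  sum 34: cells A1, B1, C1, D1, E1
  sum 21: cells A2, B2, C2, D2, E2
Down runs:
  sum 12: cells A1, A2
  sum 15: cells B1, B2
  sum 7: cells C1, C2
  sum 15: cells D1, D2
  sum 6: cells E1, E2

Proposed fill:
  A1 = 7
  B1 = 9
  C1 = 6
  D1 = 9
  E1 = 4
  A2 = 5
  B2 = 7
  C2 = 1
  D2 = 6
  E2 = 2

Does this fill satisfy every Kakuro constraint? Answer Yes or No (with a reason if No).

No — the down run B1–B2 sums to 16, not 15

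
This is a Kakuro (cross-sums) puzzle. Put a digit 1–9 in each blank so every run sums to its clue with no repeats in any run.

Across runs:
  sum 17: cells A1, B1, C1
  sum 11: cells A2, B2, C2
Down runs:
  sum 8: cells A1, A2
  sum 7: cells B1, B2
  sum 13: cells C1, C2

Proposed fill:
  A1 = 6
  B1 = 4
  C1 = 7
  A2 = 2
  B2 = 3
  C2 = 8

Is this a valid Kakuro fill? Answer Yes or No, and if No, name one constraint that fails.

No — the across run A2–C2 sums to 13, not 11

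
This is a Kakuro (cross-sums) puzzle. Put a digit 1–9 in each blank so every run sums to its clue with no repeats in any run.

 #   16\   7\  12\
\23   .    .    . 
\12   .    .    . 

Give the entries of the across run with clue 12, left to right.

23 in 3 cells must be {6,8,9}; 16 in 2 cells must be {7,9}.
The 23 across and the 16 down share only 9, so R1C1 = 9.
Given what's placed, R1C2 must be 6 to fit the 23 across and 7 down.
R1C3 = 23 − 15 = 8 completes the 23 across.
R2C1 = 16 − 9 = 7 completes the 16 down.
R2C2 = 7 − 6 = 1 completes the 7 down.
R2C3 = 12 − 8 = 4 completes the 12 across.

7, 1, 4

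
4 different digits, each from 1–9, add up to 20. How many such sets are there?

12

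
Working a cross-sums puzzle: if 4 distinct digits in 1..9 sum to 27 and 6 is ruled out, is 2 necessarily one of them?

The only way to make 27 from 4 distinct digits under that restriction is {3,7,8,9}, which does not contain 2.

No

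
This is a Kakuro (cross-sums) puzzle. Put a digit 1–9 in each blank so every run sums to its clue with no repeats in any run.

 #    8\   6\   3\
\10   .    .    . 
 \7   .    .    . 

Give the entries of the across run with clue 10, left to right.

7 2 1

7 in 3 cells must be {1,2,4}; 3 in 2 cells must be {1,2}.
Nothing is forced directly, so branch on R2C1, whose candidates are 1 or 2. If R2C1 = 2: that forces R1C1 = 6, R1C2 = 1, after which R1C3 would have to be in {3} for the 10 across but in {1,2} for the 3 down — contradiction. So R2C1 = 1.
R1C1 = 8 − 1 = 7 completes the 8 down.
Given what's placed, R2C3 must be 2 to fit the 7 across and 3 down.
R1C3 = 3 − 2 = 1 completes the 3 down.
R2C2 = 7 − 3 = 4 completes the 7 across.
R1C2 = 10 − 8 = 2 completes the 10 across.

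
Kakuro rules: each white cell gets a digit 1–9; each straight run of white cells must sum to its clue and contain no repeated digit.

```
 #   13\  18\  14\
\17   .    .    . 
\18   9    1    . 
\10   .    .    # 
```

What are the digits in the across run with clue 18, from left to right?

R2C3 = 18 − 10 = 8 completes the 18 across.
R1C3 = 14 − 8 = 6 completes the 14 down.
Given what's placed, R1C1 must be 3 to fit the 17 across and 13 down.
R1C2 = 17 − 9 = 8 completes the 17 across.
R3C1 = 13 − 12 = 1 completes the 13 down.
R3C2 = 10 − 1 = 9 completes the 10 across.

9 1 8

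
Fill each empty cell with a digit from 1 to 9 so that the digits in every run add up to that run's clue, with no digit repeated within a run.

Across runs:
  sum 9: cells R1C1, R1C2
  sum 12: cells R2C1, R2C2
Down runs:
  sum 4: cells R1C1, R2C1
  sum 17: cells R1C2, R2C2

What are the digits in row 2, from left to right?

3 9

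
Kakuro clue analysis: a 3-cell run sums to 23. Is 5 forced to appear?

No

The only way to make 23 from 3 distinct digits is {6,8,9}, which does not contain 5.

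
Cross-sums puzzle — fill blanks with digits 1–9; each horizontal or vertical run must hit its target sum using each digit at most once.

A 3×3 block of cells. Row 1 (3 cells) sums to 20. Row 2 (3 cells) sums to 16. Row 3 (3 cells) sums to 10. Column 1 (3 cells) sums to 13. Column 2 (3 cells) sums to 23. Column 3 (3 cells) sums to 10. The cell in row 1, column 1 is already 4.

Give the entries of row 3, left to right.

23 in 3 cells must be {6,8,9}.
Given what's placed, (1,2) must be 9 to fit the 20 across and 23 down.
(1,3) = 20 − 13 = 7 completes the 20 across.
Given what's placed, (3,2) must be 6 to fit the 10 across and 23 down.
Given what's placed, (3,3) must be 1 to fit the 10 across and 10 down.
(2,2) = 23 − 15 = 8 completes the 23 down.
(2,3) = 10 − 8 = 2 completes the 10 down.
(3,1) = 10 − 7 = 3 completes the 10 across.

3 6 1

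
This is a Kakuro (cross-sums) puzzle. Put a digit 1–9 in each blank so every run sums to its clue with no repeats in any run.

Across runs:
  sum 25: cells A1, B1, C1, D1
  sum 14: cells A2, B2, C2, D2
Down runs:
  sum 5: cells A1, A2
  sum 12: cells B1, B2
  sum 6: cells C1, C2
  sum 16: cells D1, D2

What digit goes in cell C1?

5

16 in 2 cells must be {7,9}.
Only 7 fits D2 under both its across sum 14 and down sum 16.
D1 = 16 − 7 = 9 completes the 16 down.
Given what's placed, B2 must be 4 to fit the 14 across and 12 down.
B1 = 12 − 4 = 8 completes the 12 down.
No cell is forced outright now. A2 can only be 1 or 2 (the digits allowed by both its 14 across and its 5 down). If A2 = 1: then A1 would have to be in {1,2,3,5,6,7} for the 25 across but in {4} for the 5 down — contradiction. So A2 = 2.
A1 = 5 − 2 = 3 completes the 5 down.
C1 = 25 − 20 = 5 completes the 25 across.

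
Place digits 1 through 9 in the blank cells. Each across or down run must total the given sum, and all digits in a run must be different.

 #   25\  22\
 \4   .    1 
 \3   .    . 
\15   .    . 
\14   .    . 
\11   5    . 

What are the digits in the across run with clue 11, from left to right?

5 6

4 in 2 cells must be {1,3}; 3 in 2 cells must be {1,2}.
R1C1 = 4 − 1 = 3 completes the 4 across.
R2C2 = 2: the only remaining digit allowed by both the 3 across and the 22 down.
R5C2 = 11 − 5 = 6 completes the 11 across.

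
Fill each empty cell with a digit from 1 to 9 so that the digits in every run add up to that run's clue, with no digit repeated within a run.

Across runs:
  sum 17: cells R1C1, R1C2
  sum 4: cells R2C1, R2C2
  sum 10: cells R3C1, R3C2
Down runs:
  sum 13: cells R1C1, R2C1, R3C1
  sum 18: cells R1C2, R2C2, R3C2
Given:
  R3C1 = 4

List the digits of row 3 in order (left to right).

17 in 2 cells must be {8,9}; 4 in 2 cells must be {1,3}.
R1C1 = 8: the only remaining digit allowed by both the 17 across and the 13 down.
R1C2 = 17 − 8 = 9 completes the 17 across.
R2C1 = 13 − 12 = 1 completes the 13 down.
R2C2 = 4 − 1 = 3 completes the 4 across.
R3C2 = 10 − 4 = 6 completes the 10 across.

4 6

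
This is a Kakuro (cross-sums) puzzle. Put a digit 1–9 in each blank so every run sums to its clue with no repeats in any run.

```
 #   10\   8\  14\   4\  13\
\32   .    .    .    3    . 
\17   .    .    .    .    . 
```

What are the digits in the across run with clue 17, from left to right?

4 in 2 cells must be {1,3}.
R2C4 = 4 − 3 = 1 completes the 4 down.
No cell is forced outright now. R1C2 can only be 5 or 7 (the digits allowed by both its 32 across and its 8 down). If R1C2 = 7: then R2C2 would have to be in {2,3,4,5,6,7} for the 17 across but in {1} for the 8 down — contradiction. So R1C2 = 5.
R2C2 = 8 − 5 = 3 completes the 8 down.
No cell is forced outright now. R1C3 can only be 8 or 9 (the digits allowed by both its 32 across and its 14 down). If R1C3 = 8: that forces R2C3 = 6, R2C5 = 5, after which R1C5 would have to be in {7,9} for the 32 across but in {8} for the 13 down — contradiction. So R1C3 = 9.
R2C3 = 14 − 9 = 5 completes the 14 down.
Given what's placed, R2C5 must be 6 to fit the 17 across and 13 down.
R1C5 = 13 − 6 = 7 completes the 13 down.
R2C1 = 17 − 15 = 2 completes the 17 across.

2 3 5 1 6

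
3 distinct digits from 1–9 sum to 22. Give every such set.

3 distinct digits from 1–9 sum between 6 and 24.

{5,8,9}; {6,7,9}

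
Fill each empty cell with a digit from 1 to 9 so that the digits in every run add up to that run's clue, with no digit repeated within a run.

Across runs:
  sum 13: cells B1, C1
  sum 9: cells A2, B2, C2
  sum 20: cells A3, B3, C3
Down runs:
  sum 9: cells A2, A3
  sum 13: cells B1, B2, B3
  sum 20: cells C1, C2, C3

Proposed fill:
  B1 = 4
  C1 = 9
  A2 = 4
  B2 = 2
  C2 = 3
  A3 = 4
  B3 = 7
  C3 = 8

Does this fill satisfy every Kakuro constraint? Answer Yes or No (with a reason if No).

No — the down run A2–A3 sums to 8, not 9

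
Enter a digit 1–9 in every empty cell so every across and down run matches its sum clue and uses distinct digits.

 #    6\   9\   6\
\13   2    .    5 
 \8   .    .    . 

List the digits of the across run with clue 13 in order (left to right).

2, 6, 5

R1C2 = 13 − 7 = 6 completes the 13 across.
R2C1 = 6 − 2 = 4 completes the 6 down.
R2C2 = 9 − 6 = 3 completes the 9 down.
R2C3 = 8 − 7 = 1 completes the 8 across.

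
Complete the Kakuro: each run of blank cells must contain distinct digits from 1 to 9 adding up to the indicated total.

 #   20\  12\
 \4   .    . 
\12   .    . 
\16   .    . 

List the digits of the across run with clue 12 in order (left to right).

8 4

4 in 2 cells must be {1,3}; 16 in 2 cells must be {7,9}.
The 4 across and the 20 down share only 3, so R1C1 = 3.
R1C2 = 4 − 3 = 1 completes the 4 across.
Given what's placed, R3C1 must be 9 to fit the 16 across and 20 down.
R3C2 = 16 − 9 = 7 completes the 16 across.
R2C1 = 20 − 12 = 8 completes the 20 down.
R2C2 = 12 − 8 = 4 completes the 12 across.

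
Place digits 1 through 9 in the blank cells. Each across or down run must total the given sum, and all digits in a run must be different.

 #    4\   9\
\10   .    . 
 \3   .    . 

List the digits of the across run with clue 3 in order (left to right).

1, 2

3 in 2 cells must be {1,2}; 4 in 2 cells must be {1,3}.
The 3 across and the 4 down share only 1, so R2C1 = 1.
R2C2 = 3 − 1 = 2 completes the 3 across.
R1C1 = 4 − 1 = 3 completes the 4 down.
R1C2 = 10 − 3 = 7 completes the 10 across.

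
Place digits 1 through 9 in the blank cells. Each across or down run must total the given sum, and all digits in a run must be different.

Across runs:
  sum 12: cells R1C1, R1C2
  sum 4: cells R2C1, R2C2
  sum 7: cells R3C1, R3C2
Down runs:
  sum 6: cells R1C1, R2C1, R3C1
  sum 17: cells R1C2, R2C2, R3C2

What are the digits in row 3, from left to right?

2, 5

4 in 2 cells must be {1,3}; 6 in 3 cells must be {1,2,3}.
The 12 across and the 6 down share only 3, so R1C1 = 3.
R1C2 = 12 − 3 = 9 completes the 12 across.
Given what's placed, R2C1 must be 1 to fit the 4 across and 6 down.
R2C2 = 4 − 1 = 3 completes the 4 across.
R3C1 = 6 − 4 = 2 completes the 6 down.
R3C2 = 7 − 2 = 5 completes the 7 across.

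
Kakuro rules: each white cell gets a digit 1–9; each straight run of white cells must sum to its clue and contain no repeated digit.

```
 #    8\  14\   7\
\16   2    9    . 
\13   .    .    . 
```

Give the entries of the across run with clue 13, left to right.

6 5 2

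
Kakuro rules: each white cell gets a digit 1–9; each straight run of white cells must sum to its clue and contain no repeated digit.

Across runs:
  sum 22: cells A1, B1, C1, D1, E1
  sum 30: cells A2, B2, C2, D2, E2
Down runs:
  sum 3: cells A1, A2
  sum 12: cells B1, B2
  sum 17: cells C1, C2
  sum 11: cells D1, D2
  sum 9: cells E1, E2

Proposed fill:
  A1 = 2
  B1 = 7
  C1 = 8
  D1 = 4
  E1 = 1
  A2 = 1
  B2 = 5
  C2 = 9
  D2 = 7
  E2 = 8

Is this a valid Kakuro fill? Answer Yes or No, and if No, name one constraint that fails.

Yes

Across: 2+7+8+4+1=22; 1+5+9+7+8=30. Down: 2+1=3; 7+5=12; 8+9=17; 4+7=11; 1+8=9. No digit repeats within any run.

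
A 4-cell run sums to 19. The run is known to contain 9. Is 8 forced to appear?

No

Counterexample: {1,2,7,9} sums to 19 under that restriction without using 8.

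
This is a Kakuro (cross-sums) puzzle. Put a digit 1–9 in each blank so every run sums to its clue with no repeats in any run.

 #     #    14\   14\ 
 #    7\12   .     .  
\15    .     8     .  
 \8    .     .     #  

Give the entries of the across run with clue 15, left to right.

1, 8, 6

No cell is forced outright now. R1C2 can only be 4 or 5 (the digits allowed by both its 12 across and its 14 down). If R1C2 = 5: then R1C3 would have to be in {7} for the 12 across but in {5,6,8,9} for the 14 down — contradiction. So R1C2 = 4.
R1C3 = 12 − 4 = 8 completes the 12 across.
R2C3 = 14 − 8 = 6 completes the 14 down.
R3C2 = 14 − 12 = 2 completes the 14 down.
R2C1 = 15 − 14 = 1 completes the 15 across.
R3C1 = 8 − 2 = 6 completes the 8 across.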